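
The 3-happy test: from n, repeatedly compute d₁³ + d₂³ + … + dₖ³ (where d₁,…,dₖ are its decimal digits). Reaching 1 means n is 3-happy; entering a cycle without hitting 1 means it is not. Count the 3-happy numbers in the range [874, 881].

1

874: 874 → 919 → 1459 → 919  (repeats 919)
875: 875 → 980 → 1241 → 74 → 407 → 407  (repeats 407)
876: 876 → 1071 → 345 → 216 → 225 → 141 → 66 → 432 → 99 → 1458 → 702 → 351 → 153 → 153  (repeats 153)
877: 877 → 1198 → 1243 → 100 → 1  (reaches 1)
878: 878 → 1367 → 587 → 980 → 1241 → 74 → 407 → 407  (repeats 407)
879: 879 → 1584 → 702 → 351 → 153 → 153  (repeats 153)
880: 880 → 1024 → 73 → 370 → 370  (repeats 370)
881: 881 → 1025 → 134 → 92 → 737 → 713 → 371 → 371  (repeats 371)
3-happy: 877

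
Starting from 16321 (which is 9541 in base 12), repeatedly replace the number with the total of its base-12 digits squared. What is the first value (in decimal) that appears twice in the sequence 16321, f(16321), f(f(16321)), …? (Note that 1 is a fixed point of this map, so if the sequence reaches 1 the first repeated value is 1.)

16321 = (9,5,4,1)_12 → 9² + 5² + 4² + 1² = 123
123 = (10,3)_12 → 10² + 3² = 109
109 = (9,1)_12 → 9² + 1² = 82
82 = (6,10)_12 → 6² + 10² = 136
136 = (11,4)_12 → 11² + 4² = 137
137 = (11,5)_12 → 11² + 5² = 146
146 = (1,0,2)_12 → 1² + 0² + 2² = 5
5 = (5)_12 → 5² = 25
25 = (2,1)_12 → 2² + 1² = 5  — 5 already appeared earlier.

5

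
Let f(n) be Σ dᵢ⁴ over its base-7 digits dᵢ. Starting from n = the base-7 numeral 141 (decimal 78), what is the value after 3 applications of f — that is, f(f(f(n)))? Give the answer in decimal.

78 = (1,4,1)_7 → 1⁴ + 4⁴ + 1⁴ = 258
258 = (5,1,6)_7 → 5⁴ + 1⁴ + 6⁴ = 1922
1922 = (5,4,1,4)_7 → 5⁴ + 4⁴ + 1⁴ + 4⁴ = 1138

1138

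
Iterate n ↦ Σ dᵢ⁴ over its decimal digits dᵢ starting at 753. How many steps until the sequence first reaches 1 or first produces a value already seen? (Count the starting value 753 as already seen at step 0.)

753 → 7⁴ + 5⁴ + 3⁴ = 3107
3107 → 3⁴ + 1⁴ + 0⁴ + 7⁴ = 2483
2483 → 2⁴ + 4⁴ + 8⁴ + 3⁴ = 4449
4449 → 4⁴ + 4⁴ + 4⁴ + 9⁴ = 7329
7329 → 7⁴ + 3⁴ + 2⁴ + 9⁴ = 9059
9059 → 9⁴ + 0⁴ + 5⁴ + 9⁴ = 13747
13747 → 1⁴ + 3⁴ + 7⁴ + 4⁴ + 7⁴ = 5140
5140 → 5⁴ + 1⁴ + 4⁴ + 0⁴ = 882
882 → 8⁴ + 8⁴ + 2⁴ = 8208
8208 → 8⁴ + 2⁴ + 0⁴ + 8⁴ = 8208  — 8208 repeats.
That took 10 steps.

10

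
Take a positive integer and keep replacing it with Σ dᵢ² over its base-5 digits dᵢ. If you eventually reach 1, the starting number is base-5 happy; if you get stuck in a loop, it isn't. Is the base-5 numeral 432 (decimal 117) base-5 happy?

not base-5 happy

117 = (4,3,2)_5 → 4² + 3² + 2² = 16 + 9 + 4 = 29
29 = (1,0,4)_5 → 1² + 0² + 4² = 1 + 0 + 16 = 17
17 = (3,2)_5 → 3² + 2² = 9 + 4 = 13
13 = (2,3)_5 → 2² + 3² = 4 + 9 = 13  — 13 already seen; the sequence cycles without reaching 1.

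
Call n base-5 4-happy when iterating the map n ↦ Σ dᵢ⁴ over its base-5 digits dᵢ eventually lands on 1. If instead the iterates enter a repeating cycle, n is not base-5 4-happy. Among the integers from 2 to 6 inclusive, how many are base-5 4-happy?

2: 2 → 16 → 82 → 98 → 418 → 244 → 594 → 674 → 514 → 528 → 338 → 194 → 354 → 528  (repeats 528)
3: 3 → 81 → 83 → 163 → 99 → 593 → 499 → 849 → 595 → 593  (repeats 593)
4: 4 → 256 → 18 → 162 → 34 → 258 → 98 → 418 → 244 → 594 → 674 → 514 → 528 → 338 → 194 → 354 → 528  (repeats 528)
5: 5 → 1  (reaches 1)
6: 6 → 2 → 16 → 82 → 98 → 418 → 244 → 594 → 674 → 514 → 528 → 338 → 194 → 354 → 528  (repeats 528)
base-5 4-happy: 5

1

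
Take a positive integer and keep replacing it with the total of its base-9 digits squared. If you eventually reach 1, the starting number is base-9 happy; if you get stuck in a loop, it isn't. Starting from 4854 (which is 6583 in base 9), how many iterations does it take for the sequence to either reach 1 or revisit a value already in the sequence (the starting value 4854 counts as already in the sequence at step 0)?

4854 = (6,5,8,3)_9 → 6² + 5² + 8² + 3² = 134
134 = (1,5,8)_9 → 1² + 5² + 8² = 90
90 = (1,1,0)_9 → 1² + 1² + 0² = 2
2 = (2)_9 → 2² = 4
4 = (4)_9 → 4² = 16
16 = (1,7)_9 → 1² + 7² = 50
50 = (5,5)_9 → 5² + 5² = 50  — 50 repeats.
That took 7 steps.

7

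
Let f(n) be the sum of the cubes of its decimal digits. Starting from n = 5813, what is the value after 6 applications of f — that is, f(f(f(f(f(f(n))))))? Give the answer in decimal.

5813 → 5³ + 8³ + 1³ + 3³ = 125 + 512 + 1 + 27 = 665
665 → 6³ + 6³ + 5³ = 216 + 216 + 125 = 557
557 → 5³ + 5³ + 7³ = 125 + 125 + 343 = 593
593 → 5³ + 9³ + 3³ = 125 + 729 + 27 = 881
881 → 8³ + 8³ + 1³ = 512 + 512 + 1 = 1025
1025 → 1³ + 0³ + 2³ + 5³ = 1 + 0 + 8 + 125 = 134

134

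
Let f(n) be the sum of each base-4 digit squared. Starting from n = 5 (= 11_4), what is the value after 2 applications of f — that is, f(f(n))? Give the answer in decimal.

4

5 = (1,1)_4 → 1² + 1² = 1 + 1 = 2
2 = (2)_4 → 2² = 4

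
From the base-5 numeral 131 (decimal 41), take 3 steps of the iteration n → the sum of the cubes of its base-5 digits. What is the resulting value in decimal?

35

41 = (1,3,1)_5 → 1³ + 3³ + 1³ = 1 + 27 + 1 = 29
29 = (1,0,4)_5 → 1³ + 0³ + 4³ = 1 + 0 + 64 = 65
65 = (2,3,0)_5 → 2³ + 3³ + 0³ = 8 + 27 + 0 = 35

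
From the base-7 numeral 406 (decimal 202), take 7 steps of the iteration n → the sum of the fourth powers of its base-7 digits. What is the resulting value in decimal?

1552

202 = (4,0,6)_7 → 4⁴ + 0⁴ + 6⁴ = 256 + 0 + 1296 = 1552
1552 = (4,3,4,5)_7 → 4⁴ + 3⁴ + 4⁴ + 5⁴ = 256 + 81 + 256 + 625 = 1218
1218 = (3,3,6,0)_7 → 3⁴ + 3⁴ + 6⁴ + 0⁴ = 81 + 81 + 1296 + 0 = 1458
1458 = (4,1,5,2)_7 → 4⁴ + 1⁴ + 5⁴ + 2⁴ = 256 + 1 + 625 + 16 = 898
898 = (2,4,2,2)_7 → 2⁴ + 4⁴ + 2⁴ + 2⁴ = 16 + 256 + 16 + 16 = 304
304 = (6,1,3)_7 → 6⁴ + 1⁴ + 3⁴ = 1296 + 1 + 81 = 1378
1378 = (4,0,0,6)_7 → 4⁴ + 0⁴ + 0⁴ + 6⁴ = 256 + 0 + 0 + 1296 = 1552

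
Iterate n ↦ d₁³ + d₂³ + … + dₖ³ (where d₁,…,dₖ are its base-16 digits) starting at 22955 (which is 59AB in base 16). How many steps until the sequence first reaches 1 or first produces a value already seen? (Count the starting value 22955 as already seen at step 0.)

22955 = (5,9,10,11)_16 → 3185
3185 = (12,7,1)_16 → 2072
2072 = (8,1,8)_16 → 1025
1025 = (4,0,1)_16 → 65
65 = (4,1)_16 → 65  — 65 repeats.
That took 5 steps.

5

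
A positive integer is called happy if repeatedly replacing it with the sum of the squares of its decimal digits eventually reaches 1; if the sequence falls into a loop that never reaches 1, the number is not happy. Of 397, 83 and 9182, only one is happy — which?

397: 397 → 139 → 91 → 82 → 68 → 100 → 1  — reaches 1 (happy)
83: 83 → 73 → 58 → 89 → 145 → 42 → 20 → 4 → 16 → 37 → 58  — repeats 58 (not happy)
9182: 9182 → 150 → 26 → 40 → 16 → 37 → 58 → 89 → 145 → 42 → 20 → 4 → 16  — repeats 16 (not happy)

397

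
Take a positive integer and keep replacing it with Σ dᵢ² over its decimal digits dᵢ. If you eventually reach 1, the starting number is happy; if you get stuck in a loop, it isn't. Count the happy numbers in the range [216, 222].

1

216: 216 → 41 → 17 → 50 → 25 → 29 → 85 → 89 → 145 → 42 → 20 → 4 → 16 → 37 → 58 → 89  — not happy
217: 217 → 54 → 41 → 17 → 50 → 25 → 29 → 85 → 89 → 145 → 42 → 20 → 4 → 16 → 37 → 58 → 89  — not happy
218: 218 → 69 → 117 → 51 → 26 → 40 → 16 → 37 → 58 → 89 → 145 → 42 → 20 → 4 → 16  — not happy
219: 219 → 86 → 100 → 1  — happy
220: 220 → 8 → 64 → 52 → 29 → 85 → 89 → 145 → 42 → 20 → 4 → 16 → 37 → 58 → 89  — not happy
221: 221 → 9 → 81 → 65 → 61 → 37 → 58 → 89 → 145 → 42 → 20 → 4 → 16 → 37  — not happy
222: 222 → 12 → 5 → 25 → 29 → 85 → 89 → 145 → 42 → 20 → 4 → 16 → 37 → 58 → 89  — not happy
happy: 219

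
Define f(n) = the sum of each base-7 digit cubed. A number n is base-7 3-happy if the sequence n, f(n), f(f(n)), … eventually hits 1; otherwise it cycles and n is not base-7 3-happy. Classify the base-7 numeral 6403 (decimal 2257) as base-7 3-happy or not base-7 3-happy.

base-7 3-happy

2257 = (6,4,0,3)_7 → 6³ + 4³ + 0³ + 3³ = 307
307 = (6,1,6)_7 → 6³ + 1³ + 6³ = 433
433 = (1,1,5,6)_7 → 1³ + 1³ + 5³ + 6³ = 343
343 = (1,0,0,0)_7 → 1³ + 0³ + 0³ + 0³ = 1  — reached 1.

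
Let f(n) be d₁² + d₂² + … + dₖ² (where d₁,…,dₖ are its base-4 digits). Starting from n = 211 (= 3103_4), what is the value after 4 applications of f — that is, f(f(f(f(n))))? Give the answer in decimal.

4

211 = (3,1,0,3)_4 → 3² + 1² + 0² + 3² = 19
19 = (1,0,3)_4 → 1² + 0² + 3² = 10
10 = (2,2)_4 → 2² + 2² = 8
8 = (2,0)_4 → 2² + 0² = 4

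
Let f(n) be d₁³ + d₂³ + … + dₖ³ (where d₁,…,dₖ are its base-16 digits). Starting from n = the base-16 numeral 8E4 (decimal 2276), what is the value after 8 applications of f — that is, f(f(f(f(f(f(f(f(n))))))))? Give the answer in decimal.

2276 = (8,14,4)_16 → 3320
3320 = (12,15,8)_16 → 5615
5615 = (1,5,14,15)_16 → 6245
6245 = (1,8,6,5)_16 → 854
854 = (3,5,6)_16 → 368
368 = (1,7,0)_16 → 344
344 = (1,5,8)_16 → 638
638 = (2,7,14)_16 → 3095

3095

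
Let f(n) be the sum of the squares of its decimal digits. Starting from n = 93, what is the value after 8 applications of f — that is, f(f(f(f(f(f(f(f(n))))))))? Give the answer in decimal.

93 → 90
90 → 81
81 → 65
65 → 61
61 → 37
37 → 58
58 → 89
89 → 145

145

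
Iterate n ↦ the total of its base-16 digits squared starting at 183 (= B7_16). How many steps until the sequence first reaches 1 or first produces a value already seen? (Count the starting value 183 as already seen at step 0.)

183 = (11,7)_16 → 11² + 7² = 170
170 = (10,10)_16 → 10² + 10² = 200
200 = (12,8)_16 → 12² + 8² = 208
208 = (13,0)_16 → 13² + 0² = 169
169 = (10,9)_16 → 10² + 9² = 181
181 = (11,5)_16 → 11² + 5² = 146
146 = (9,2)_16 → 9² + 2² = 85
85 = (5,5)_16 → 5² + 5² = 50
50 = (3,2)_16 → 3² + 2² = 13
13 = (13)_16 → 13² = 169  — 169 repeats.
That took 10 steps.

10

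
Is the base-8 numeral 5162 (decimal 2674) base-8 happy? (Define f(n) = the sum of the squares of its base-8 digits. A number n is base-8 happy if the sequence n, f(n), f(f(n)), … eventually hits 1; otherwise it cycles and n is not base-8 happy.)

2674 = (5,1,6,2)_8 → 66
66 = (1,0,2)_8 → 5
5 = (5)_8 → 25
25 = (3,1)_8 → 10
10 = (1,2)_8 → 5  — 5 already seen; the sequence cycles without reaching 1.

not base-8 happy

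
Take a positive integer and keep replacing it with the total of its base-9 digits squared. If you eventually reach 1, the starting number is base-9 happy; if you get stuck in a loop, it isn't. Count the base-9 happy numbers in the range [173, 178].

1

173: 173 → 9 → 1  — base-9 happy
174: 174 → 14 → 26 → 68 → 74 → 68  — not base-9 happy
175: 175 → 21 → 13 → 17 → 65 → 53 → 89 → 65  — not base-9 happy
176: 176 → 30 → 18 → 4 → 16 → 50 → 50  — not base-9 happy
177: 177 → 41 → 41  — not base-9 happy
178: 178 → 54 → 36 → 16 → 50 → 50  — not base-9 happy
base-9 happy: 173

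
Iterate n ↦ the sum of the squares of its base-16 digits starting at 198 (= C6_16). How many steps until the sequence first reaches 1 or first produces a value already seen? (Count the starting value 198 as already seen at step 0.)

15

198 = (12,6)_16 → 12² + 6² = 180
180 = (11,4)_16 → 11² + 4² = 137
137 = (8,9)_16 → 8² + 9² = 145
145 = (9,1)_16 → 9² + 1² = 82
82 = (5,2)_16 → 5² + 2² = 29
29 = (1,13)_16 → 1² + 13² = 170
170 = (10,10)_16 → 10² + 10² = 200
200 = (12,8)_16 → 12² + 8² = 208
208 = (13,0)_16 → 13² + 0² = 169
169 = (10,9)_16 → 10² + 9² = 181
181 = (11,5)_16 → 11² + 5² = 146
146 = (9,2)_16 → 9² + 2² = 85
85 = (5,5)_16 → 5² + 5² = 50
50 = (3,2)_16 → 3² + 2² = 13
13 = (13)_16 → 13² = 169  — 169 repeats.
That took 15 steps.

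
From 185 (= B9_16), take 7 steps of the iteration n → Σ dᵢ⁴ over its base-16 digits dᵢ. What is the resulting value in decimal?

22114

185 = (11,9)_16 → 11⁴ + 9⁴ = 14641 + 6561 = 21202
21202 = (5,2,13,2)_16 → 5⁴ + 2⁴ + 13⁴ + 2⁴ = 625 + 16 + 28561 + 16 = 29218
29218 = (7,2,2,2)_16 → 7⁴ + 2⁴ + 2⁴ + 2⁴ = 2401 + 16 + 16 + 16 = 2449
2449 = (9,9,1)_16 → 9⁴ + 9⁴ + 1⁴ = 6561 + 6561 + 1 = 13123
13123 = (3,3,4,3)_16 → 3⁴ + 3⁴ + 4⁴ + 3⁴ = 81 + 81 + 256 + 81 = 499
499 = (1,15,3)_16 → 1⁴ + 15⁴ + 3⁴ = 1 + 50625 + 81 = 50707
50707 = (12,6,1,3)_16 → 12⁴ + 6⁴ + 1⁴ + 3⁴ = 20736 + 1296 + 1 + 81 = 22114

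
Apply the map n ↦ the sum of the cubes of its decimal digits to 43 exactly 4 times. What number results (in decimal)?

43 → 91
91 → 730
730 → 370
370 → 370

370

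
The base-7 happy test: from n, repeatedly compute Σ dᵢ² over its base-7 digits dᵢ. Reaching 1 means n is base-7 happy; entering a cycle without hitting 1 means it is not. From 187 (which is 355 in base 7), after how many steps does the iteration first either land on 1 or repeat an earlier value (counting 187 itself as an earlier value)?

187 = (3,5,5)_7 → 59
59 = (1,1,3)_7 → 11
11 = (1,4)_7 → 17
17 = (2,3)_7 → 13
13 = (1,6)_7 → 37
37 = (5,2)_7 → 29
29 = (4,1)_7 → 17  — 17 repeats.
That took 7 steps.

7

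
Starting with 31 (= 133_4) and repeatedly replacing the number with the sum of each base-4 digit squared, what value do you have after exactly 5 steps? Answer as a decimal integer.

31 = (1,3,3)_4 → 1² + 3² + 3² = 19
19 = (1,0,3)_4 → 1² + 0² + 3² = 10
10 = (2,2)_4 → 2² + 2² = 8
8 = (2,0)_4 → 2² + 0² = 4
4 = (1,0)_4 → 1² + 0² = 1

1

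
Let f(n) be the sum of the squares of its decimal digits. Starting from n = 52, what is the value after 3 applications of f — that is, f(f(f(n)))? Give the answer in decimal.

89

52 → 5² + 2² = 25 + 4 = 29
29 → 2² + 9² = 4 + 81 = 85
85 → 8² + 5² = 64 + 25 = 89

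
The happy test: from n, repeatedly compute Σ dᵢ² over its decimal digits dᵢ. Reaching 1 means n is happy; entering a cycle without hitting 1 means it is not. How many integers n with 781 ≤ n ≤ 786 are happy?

1

781: 781 → 114 → 18 → 65 → 61 → 37 → 58 → 89 → 145 → 42 → 20 → 4 → 16 → 37  (repeats 37)
782: 782 → 117 → 51 → 26 → 40 → 16 → 37 → 58 → 89 → 145 → 42 → 20 → 4 → 16  (repeats 16)
783: 783 → 122 → 9 → 81 → 65 → 61 → 37 → 58 → 89 → 145 → 42 → 20 → 4 → 16 → 37  (repeats 37)
784: 784 → 129 → 86 → 100 → 1  (reaches 1)
785: 785 → 138 → 74 → 65 → 61 → 37 → 58 → 89 → 145 → 42 → 20 → 4 → 16 → 37  (repeats 37)
786: 786 → 149 → 98 → 145 → 42 → 20 → 4 → 16 → 37 → 58 → 89 → 145  (repeats 145)
happy: 784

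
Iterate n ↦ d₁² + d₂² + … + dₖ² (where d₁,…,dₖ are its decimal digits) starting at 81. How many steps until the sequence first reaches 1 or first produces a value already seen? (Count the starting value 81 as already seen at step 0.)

81 → 8² + 1² = 65
65 → 6² + 5² = 61
61 → 6² + 1² = 37
37 → 3² + 7² = 58
58 → 5² + 8² = 89
89 → 8² + 9² = 145
145 → 1² + 4² + 5² = 42
42 → 4² + 2² = 20
20 → 2² + 0² = 4
4 → 4² = 16
16 → 1² + 6² = 37  — 37 repeats.
That took 11 steps.

11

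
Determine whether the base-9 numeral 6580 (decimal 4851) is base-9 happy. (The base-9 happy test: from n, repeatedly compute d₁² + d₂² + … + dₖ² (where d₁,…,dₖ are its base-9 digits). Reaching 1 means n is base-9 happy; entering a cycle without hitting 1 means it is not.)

base-9 happy

4851 = (6,5,8,0)_9 → 6² + 5² + 8² + 0² = 125
125 = (1,4,8)_9 → 1² + 4² + 8² = 81
81 = (1,0,0)_9 → 1² + 0² + 0² = 1  — reached 1.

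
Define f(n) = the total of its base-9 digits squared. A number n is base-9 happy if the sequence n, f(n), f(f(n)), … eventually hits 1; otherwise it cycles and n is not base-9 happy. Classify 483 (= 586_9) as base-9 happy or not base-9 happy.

base-9 happy

483 = (5,8,6)_9 → 125
125 = (1,4,8)_9 → 81
81 = (1,0,0)_9 → 1  — reached 1.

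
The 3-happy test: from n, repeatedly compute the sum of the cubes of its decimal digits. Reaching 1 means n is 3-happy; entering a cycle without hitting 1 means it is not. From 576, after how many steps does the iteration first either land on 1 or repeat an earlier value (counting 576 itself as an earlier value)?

6

576 → 5³ + 7³ + 6³ = 684
684 → 6³ + 8³ + 4³ = 792
792 → 7³ + 9³ + 2³ = 1080
1080 → 1³ + 0³ + 8³ + 0³ = 513
513 → 5³ + 1³ + 3³ = 153
153 → 1³ + 5³ + 3³ = 153  — 153 repeats.
That took 6 steps.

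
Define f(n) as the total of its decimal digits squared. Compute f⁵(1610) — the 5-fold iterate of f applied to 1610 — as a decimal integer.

145

1610 → 1² + 6² + 1² + 0² = 1 + 36 + 1 + 0 = 38
38 → 3² + 8² = 9 + 64 = 73
73 → 7² + 3² = 49 + 9 = 58
58 → 5² + 8² = 25 + 64 = 89
89 → 8² + 9² = 64 + 81 = 145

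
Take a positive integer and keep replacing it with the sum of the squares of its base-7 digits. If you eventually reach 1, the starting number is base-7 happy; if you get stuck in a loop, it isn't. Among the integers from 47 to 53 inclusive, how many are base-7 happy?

47: 47 → 61 → 27 → 45 → 45  (repeats 45)
48: 48 → 72 → 14 → 4 → 16 → 8 → 2 → 4  (repeats 4)
49: 49 → 1  (reaches 1)
50: 50 → 2 → 4 → 16 → 8 → 2  (repeats 2)
51: 51 → 5 → 25 → 25  (repeats 25)
52: 52 → 10 → 10  (repeats 10)
53: 53 → 17 → 13 → 37 → 29 → 17  (repeats 17)
base-7 happy: 49

1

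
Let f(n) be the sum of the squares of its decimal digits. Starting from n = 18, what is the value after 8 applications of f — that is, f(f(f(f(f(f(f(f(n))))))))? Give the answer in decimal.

18 → 1² + 8² = 65
65 → 6² + 5² = 61
61 → 6² + 1² = 37
37 → 3² + 7² = 58
58 → 5² + 8² = 89
89 → 8² + 9² = 145
145 → 1² + 4² + 5² = 42
42 → 4² + 2² = 20

20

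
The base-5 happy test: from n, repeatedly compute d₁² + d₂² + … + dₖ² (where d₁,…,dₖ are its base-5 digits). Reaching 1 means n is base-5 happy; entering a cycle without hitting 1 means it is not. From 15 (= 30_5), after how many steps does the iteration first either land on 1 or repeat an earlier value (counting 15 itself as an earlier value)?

4

15 = (3,0)_5 → 9
9 = (1,4)_5 → 17
17 = (3,2)_5 → 13
13 = (2,3)_5 → 13  — 13 repeats.
That took 4 steps.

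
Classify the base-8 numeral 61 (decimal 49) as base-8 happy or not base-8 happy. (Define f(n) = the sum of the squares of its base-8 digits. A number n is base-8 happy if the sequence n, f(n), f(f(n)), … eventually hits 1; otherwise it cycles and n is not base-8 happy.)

49 = (6,1)_8 → 37
37 = (4,5)_8 → 41
41 = (5,1)_8 → 26
26 = (3,2)_8 → 13
13 = (1,5)_8 → 26  — 26 already seen; the sequence cycles without reaching 1.

not base-8 happy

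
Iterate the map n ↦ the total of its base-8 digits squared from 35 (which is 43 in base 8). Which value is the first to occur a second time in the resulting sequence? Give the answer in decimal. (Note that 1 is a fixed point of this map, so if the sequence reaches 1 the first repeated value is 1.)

35 = (4,3)_8 → 4² + 3² = 16 + 9 = 25
25 = (3,1)_8 → 3² + 1² = 9 + 1 = 10
10 = (1,2)_8 → 1² + 2² = 1 + 4 = 5
5 = (5)_8 → 5² = 25  — 25 already appeared earlier.

25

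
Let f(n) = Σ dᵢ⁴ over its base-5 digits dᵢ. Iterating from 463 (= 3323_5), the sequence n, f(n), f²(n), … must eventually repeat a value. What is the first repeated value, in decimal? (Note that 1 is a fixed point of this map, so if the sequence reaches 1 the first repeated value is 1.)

353

463 = (3,3,2,3)_5 → 3⁴ + 3⁴ + 2⁴ + 3⁴ = 81 + 81 + 16 + 81 = 259
259 = (2,0,1,4)_5 → 2⁴ + 0⁴ + 1⁴ + 4⁴ = 16 + 0 + 1 + 256 = 273
273 = (2,0,4,3)_5 → 2⁴ + 0⁴ + 4⁴ + 3⁴ = 16 + 0 + 256 + 81 = 353
353 = (2,4,0,3)_5 → 2⁴ + 4⁴ + 0⁴ + 3⁴ = 16 + 256 + 0 + 81 = 353  — 353 already appeared earlier.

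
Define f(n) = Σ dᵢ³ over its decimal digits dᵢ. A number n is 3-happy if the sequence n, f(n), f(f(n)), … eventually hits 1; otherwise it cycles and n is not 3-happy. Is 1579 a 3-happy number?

3-happy

1579 → 1³ + 5³ + 7³ + 9³ = 1 + 125 + 343 + 729 = 1198
1198 → 1³ + 1³ + 9³ + 8³ = 1 + 1 + 729 + 512 = 1243
1243 → 1³ + 2³ + 4³ + 3³ = 1 + 8 + 64 + 27 = 100
100 → 1³ + 0³ + 0³ = 1 + 0 + 0 = 1  — reached 1.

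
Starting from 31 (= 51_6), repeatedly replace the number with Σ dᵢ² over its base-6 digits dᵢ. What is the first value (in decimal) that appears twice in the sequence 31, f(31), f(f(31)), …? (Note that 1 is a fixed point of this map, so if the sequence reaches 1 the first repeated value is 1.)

26

31 = (5,1)_6 → 5² + 1² = 26
26 = (4,2)_6 → 4² + 2² = 20
20 = (3,2)_6 → 3² + 2² = 13
13 = (2,1)_6 → 2² + 1² = 5
5 = (5)_6 → 5² = 25
25 = (4,1)_6 → 4² + 1² = 17
17 = (2,5)_6 → 2² + 5² = 29
29 = (4,5)_6 → 4² + 5² = 41
41 = (1,0,5)_6 → 1² + 0² + 5² = 26  — 26 already appeared earlier.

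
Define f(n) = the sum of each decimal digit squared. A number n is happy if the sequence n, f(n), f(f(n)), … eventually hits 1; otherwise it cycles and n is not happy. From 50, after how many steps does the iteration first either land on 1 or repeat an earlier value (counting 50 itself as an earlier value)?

50 → 25
25 → 29
29 → 85
85 → 89
89 → 145
145 → 42
42 → 20
20 → 4
4 → 16
16 → 37
37 → 58
58 → 89  — 89 repeats.
That took 12 steps.

12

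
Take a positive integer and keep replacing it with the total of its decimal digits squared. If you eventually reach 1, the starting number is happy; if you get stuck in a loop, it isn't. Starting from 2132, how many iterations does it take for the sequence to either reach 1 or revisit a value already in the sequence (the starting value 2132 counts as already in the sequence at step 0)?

2132 → 2² + 1² + 3² + 2² = 18
18 → 1² + 8² = 65
65 → 6² + 5² = 61
61 → 6² + 1² = 37
37 → 3² + 7² = 58
58 → 5² + 8² = 89
89 → 8² + 9² = 145
145 → 1² + 4² + 5² = 42
42 → 4² + 2² = 20
20 → 2² + 0² = 4
4 → 4² = 16
16 → 1² + 6² = 37  — 37 repeats.
That took 12 steps.

12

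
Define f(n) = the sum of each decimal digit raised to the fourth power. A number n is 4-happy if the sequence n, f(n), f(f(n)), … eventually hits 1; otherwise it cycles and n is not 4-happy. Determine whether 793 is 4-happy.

793 → 7⁴ + 9⁴ + 3⁴ = 9043
9043 → 9⁴ + 0⁴ + 4⁴ + 3⁴ = 6898
6898 → 6⁴ + 8⁴ + 9⁴ + 8⁴ = 16049
16049 → 1⁴ + 6⁴ + 0⁴ + 4⁴ + 9⁴ = 8114
8114 → 8⁴ + 1⁴ + 1⁴ + 4⁴ = 4354
4354 → 4⁴ + 3⁴ + 5⁴ + 4⁴ = 1218
1218 → 1⁴ + 2⁴ + 1⁴ + 8⁴ = 4114
4114 → 4⁴ + 1⁴ + 1⁴ + 4⁴ = 514
514 → 5⁴ + 1⁴ + 4⁴ = 882
882 → 8⁴ + 8⁴ + 2⁴ = 8208
8208 → 8⁴ + 2⁴ + 0⁴ + 8⁴ = 8208  — 8208 already seen; the sequence cycles without reaching 1.

not 4-happy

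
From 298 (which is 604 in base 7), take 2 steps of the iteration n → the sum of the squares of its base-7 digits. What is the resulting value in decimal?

10

298 = (6,0,4)_7 → 52
52 = (1,0,3)_7 → 10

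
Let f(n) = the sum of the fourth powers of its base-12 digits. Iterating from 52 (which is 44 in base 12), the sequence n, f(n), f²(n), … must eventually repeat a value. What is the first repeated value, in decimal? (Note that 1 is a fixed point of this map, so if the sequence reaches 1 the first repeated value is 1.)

20016

52 = (4,4)_12 → 4⁴ + 4⁴ = 512
512 = (3,6,8)_12 → 3⁴ + 6⁴ + 8⁴ = 5473
5473 = (3,2,0,1)_12 → 3⁴ + 2⁴ + 0⁴ + 1⁴ = 98
98 = (8,2)_12 → 8⁴ + 2⁴ = 4112
4112 = (2,4,6,8)_12 → 2⁴ + 4⁴ + 6⁴ + 8⁴ = 5664
5664 = (3,3,4,0)_12 → 3⁴ + 3⁴ + 4⁴ + 0⁴ = 418
418 = (2,10,10)_12 → 2⁴ + 10⁴ + 10⁴ = 20016
20016 = (11,7,0,0)_12 → 11⁴ + 7⁴ + 0⁴ + 0⁴ = 17042
17042 = (9,10,4,2)_12 → 9⁴ + 10⁴ + 4⁴ + 2⁴ = 16833
16833 = (9,8,10,9)_12 → 9⁴ + 8⁴ + 10⁴ + 9⁴ = 27218
27218 = (1,3,9,0,2)_12 → 1⁴ + 3⁴ + 9⁴ + 0⁴ + 2⁴ = 6659
6659 = (3,10,2,11)_12 → 3⁴ + 10⁴ + 2⁴ + 11⁴ = 24738
24738 = (1,2,3,9,6)_12 → 1⁴ + 2⁴ + 3⁴ + 9⁴ + 6⁴ = 7955
7955 = (4,7,2,11)_12 → 4⁴ + 7⁴ + 2⁴ + 11⁴ = 17314
17314 = (10,0,2,10)_12 → 10⁴ + 0⁴ + 2⁴ + 10⁴ = 20016  — 20016 already appeared earlier.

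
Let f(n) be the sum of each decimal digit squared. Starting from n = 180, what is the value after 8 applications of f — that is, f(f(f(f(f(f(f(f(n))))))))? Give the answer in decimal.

20

180 → 1² + 8² + 0² = 65
65 → 6² + 5² = 61
61 → 6² + 1² = 37
37 → 3² + 7² = 58
58 → 5² + 8² = 89
89 → 8² + 9² = 145
145 → 1² + 4² + 5² = 42
42 → 4² + 2² = 20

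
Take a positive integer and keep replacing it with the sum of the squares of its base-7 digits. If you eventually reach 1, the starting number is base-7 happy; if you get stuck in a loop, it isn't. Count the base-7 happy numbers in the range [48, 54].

1

48: 48 → 72 → 14 → 4 → 16 → 8 → 2 → 4  (repeats 4)
49: 49 → 1  (reaches 1)
50: 50 → 2 → 4 → 16 → 8 → 2  (repeats 2)
51: 51 → 5 → 25 → 25  (repeats 25)
52: 52 → 10 → 10  (repeats 10)
53: 53 → 17 → 13 → 37 → 29 → 17  (repeats 17)
54: 54 → 26 → 34 → 52 → 10 → 10  (repeats 10)
base-7 happy: 49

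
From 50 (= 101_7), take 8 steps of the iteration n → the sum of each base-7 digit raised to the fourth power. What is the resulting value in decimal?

50 = (1,0,1)_7 → 1⁴ + 0⁴ + 1⁴ = 1 + 0 + 1 = 2
2 = (2)_7 → 2⁴ = 16
16 = (2,2)_7 → 2⁴ + 2⁴ = 16 + 16 = 32
32 = (4,4)_7 → 4⁴ + 4⁴ = 256 + 256 = 512
512 = (1,3,3,1)_7 → 1⁴ + 3⁴ + 3⁴ + 1⁴ = 1 + 81 + 81 + 1 = 164
164 = (3,2,3)_7 → 3⁴ + 2⁴ + 3⁴ = 81 + 16 + 81 = 178
178 = (3,4,3)_7 → 3⁴ + 4⁴ + 3⁴ = 81 + 256 + 81 = 418
418 = (1,1,3,5)_7 → 1⁴ + 1⁴ + 3⁴ + 5⁴ = 1 + 1 + 81 + 625 = 708

708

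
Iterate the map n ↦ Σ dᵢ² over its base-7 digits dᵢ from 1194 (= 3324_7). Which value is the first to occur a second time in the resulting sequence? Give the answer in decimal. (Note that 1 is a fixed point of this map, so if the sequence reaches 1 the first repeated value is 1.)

1194 = (3,3,2,4)_7 → 38
38 = (5,3)_7 → 34
34 = (4,6)_7 → 52
52 = (1,0,3)_7 → 10
10 = (1,3)_7 → 10  — 10 already appeared earlier.

10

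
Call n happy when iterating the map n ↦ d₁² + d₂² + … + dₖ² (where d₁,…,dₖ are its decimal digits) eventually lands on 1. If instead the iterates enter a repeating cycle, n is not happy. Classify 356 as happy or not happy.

happy

356 → 3² + 5² + 6² = 9 + 25 + 36 = 70
70 → 7² + 0² = 49 + 0 = 49
49 → 4² + 9² = 16 + 81 = 97
97 → 9² + 7² = 81 + 49 = 130
130 → 1² + 3² + 0² = 1 + 9 + 0 = 10
10 → 1² + 0² = 1 + 0 = 1  — reached 1.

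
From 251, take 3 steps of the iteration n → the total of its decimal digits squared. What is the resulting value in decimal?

251 → 2² + 5² + 1² = 30
30 → 3² + 0² = 9
9 → 9² = 81

81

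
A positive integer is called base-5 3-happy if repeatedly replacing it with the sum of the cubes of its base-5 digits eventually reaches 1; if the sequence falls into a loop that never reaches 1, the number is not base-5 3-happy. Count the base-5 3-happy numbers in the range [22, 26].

1

22: 22 → 72 → 80 → 28 → 28  — not base-5 3-happy
23: 23 → 91 → 55 → 9 → 65 → 35 → 9  — not base-5 3-happy
24: 24 → 128 → 28 → 28  — not base-5 3-happy
25: 25 → 1  — base-5 3-happy
26: 26 → 2 → 8 → 28 → 28  — not base-5 3-happy
base-5 3-happy: 25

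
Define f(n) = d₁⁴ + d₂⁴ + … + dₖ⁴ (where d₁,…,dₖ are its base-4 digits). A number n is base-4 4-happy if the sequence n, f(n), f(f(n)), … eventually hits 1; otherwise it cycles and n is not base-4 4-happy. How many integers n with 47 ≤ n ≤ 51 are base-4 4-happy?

47: 47 → 178 → 113 → 83 → 83  — not base-4 4-happy
48: 48 → 81 → 3 → 81  — not base-4 4-happy
49: 49 → 82 → 18 → 17 → 2 → 16 → 1  — base-4 4-happy
50: 50 → 97 → 18 → 17 → 2 → 16 → 1  — base-4 4-happy
51: 51 → 162 → 48 → 81 → 3 → 81  — not base-4 4-happy
base-4 4-happy: 49, 50

2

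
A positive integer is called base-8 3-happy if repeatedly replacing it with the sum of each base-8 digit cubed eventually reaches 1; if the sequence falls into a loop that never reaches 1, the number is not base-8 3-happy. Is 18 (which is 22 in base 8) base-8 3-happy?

base-8 3-happy

18 = (2,2)_8 → 2³ + 2³ = 8 + 8 = 16
16 = (2,0)_8 → 2³ + 0³ = 8 + 0 = 8
8 = (1,0)_8 → 1³ + 0³ = 1 + 0 = 1  — reached 1.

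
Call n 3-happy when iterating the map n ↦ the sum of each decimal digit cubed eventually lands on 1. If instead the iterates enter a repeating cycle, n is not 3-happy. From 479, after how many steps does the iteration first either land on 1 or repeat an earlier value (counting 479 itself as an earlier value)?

6

479 → 4³ + 7³ + 9³ = 64 + 343 + 729 = 1136
1136 → 1³ + 1³ + 3³ + 6³ = 1 + 1 + 27 + 216 = 245
245 → 2³ + 4³ + 5³ = 8 + 64 + 125 = 197
197 → 1³ + 9³ + 7³ = 1 + 729 + 343 = 1073
1073 → 1³ + 0³ + 7³ + 3³ = 1 + 0 + 343 + 27 = 371
371 → 3³ + 7³ + 1³ = 27 + 343 + 1 = 371  — 371 repeats.
That took 6 steps.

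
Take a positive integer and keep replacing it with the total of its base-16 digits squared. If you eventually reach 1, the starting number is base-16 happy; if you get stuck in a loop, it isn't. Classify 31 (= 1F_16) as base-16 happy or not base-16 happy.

not base-16 happy

31 = (1,15)_16 → 1² + 15² = 1 + 225 = 226
226 = (14,2)_16 → 14² + 2² = 196 + 4 = 200
200 = (12,8)_16 → 12² + 8² = 144 + 64 = 208
208 = (13,0)_16 → 13² + 0² = 169 + 0 = 169
169 = (10,9)_16 → 10² + 9² = 100 + 81 = 181
181 = (11,5)_16 → 11² + 5² = 121 + 25 = 146
146 = (9,2)_16 → 9² + 2² = 81 + 4 = 85
85 = (5,5)_16 → 5² + 5² = 25 + 25 = 50
50 = (3,2)_16 → 3² + 2² = 9 + 4 = 13
13 = (13)_16 → 13² = 169  — 169 already seen; the sequence cycles without reaching 1.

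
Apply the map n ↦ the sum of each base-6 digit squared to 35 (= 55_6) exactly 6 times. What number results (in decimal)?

41

35 = (5,5)_6 → 50
50 = (1,2,2)_6 → 9
9 = (1,3)_6 → 10
10 = (1,4)_6 → 17
17 = (2,5)_6 → 29
29 = (4,5)_6 → 41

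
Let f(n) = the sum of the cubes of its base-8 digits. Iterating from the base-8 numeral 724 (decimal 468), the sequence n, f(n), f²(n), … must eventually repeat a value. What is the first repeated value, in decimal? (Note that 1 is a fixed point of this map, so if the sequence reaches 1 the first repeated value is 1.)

559

468 = (7,2,4)_8 → 415
415 = (6,3,7)_8 → 586
586 = (1,1,1,2)_8 → 11
11 = (1,3)_8 → 28
28 = (3,4)_8 → 91
91 = (1,3,3)_8 → 55
55 = (6,7)_8 → 559
559 = (1,0,5,7)_8 → 469
469 = (7,2,5)_8 → 476
476 = (7,3,4)_8 → 434
434 = (6,6,2)_8 → 440
440 = (6,7,0)_8 → 559  — 559 already appeared earlier.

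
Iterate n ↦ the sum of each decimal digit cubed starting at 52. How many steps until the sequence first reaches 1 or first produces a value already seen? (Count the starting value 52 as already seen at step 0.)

52 → 5³ + 2³ = 133
133 → 1³ + 3³ + 3³ = 55
55 → 5³ + 5³ = 250
250 → 2³ + 5³ + 0³ = 133  — 133 repeats.
That took 4 steps.

4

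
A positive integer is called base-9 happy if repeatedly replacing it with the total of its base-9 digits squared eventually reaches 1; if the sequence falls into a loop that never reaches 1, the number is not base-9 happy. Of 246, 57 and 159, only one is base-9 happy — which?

246: 246 → 18 → 4 → 16 → 50 → 50  — repeats 50 (not base-9 happy)
57: 57 → 45 → 25 → 53 → 89 → 65 → 53  — repeats 53 (not base-9 happy)
159: 159 → 101 → 9 → 1  — reaches 1 (base-9 happy)

159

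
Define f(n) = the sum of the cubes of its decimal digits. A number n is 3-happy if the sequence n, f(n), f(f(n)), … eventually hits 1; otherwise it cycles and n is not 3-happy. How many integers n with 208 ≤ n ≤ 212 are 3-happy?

1

208: 208 → 520 → 133 → 55 → 250 → 133  (repeats 133)
209: 209 → 737 → 713 → 371 → 371  (repeats 371)
210: 210 → 9 → 729 → 1080 → 513 → 153 → 153  (repeats 153)
211: 211 → 10 → 1  (reaches 1)
212: 212 → 17 → 344 → 155 → 251 → 134 → 92 → 737 → 713 → 371 → 371  (repeats 371)
3-happy: 211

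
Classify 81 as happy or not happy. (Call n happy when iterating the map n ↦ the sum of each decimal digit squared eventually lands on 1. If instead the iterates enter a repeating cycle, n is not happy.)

not happy

81 → 8² + 1² = 65
65 → 6² + 5² = 61
61 → 6² + 1² = 37
37 → 3² + 7² = 58
58 → 5² + 8² = 89
89 → 8² + 9² = 145
145 → 1² + 4² + 5² = 42
42 → 4² + 2² = 20
20 → 2² + 0² = 4
4 → 4² = 16
16 → 1² + 6² = 37  — 37 already seen; the sequence cycles without reaching 1.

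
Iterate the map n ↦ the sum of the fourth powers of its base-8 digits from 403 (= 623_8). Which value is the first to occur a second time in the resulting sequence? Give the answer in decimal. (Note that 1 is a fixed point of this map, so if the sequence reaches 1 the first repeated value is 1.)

403 = (6,2,3)_8 → 1393
1393 = (2,5,6,1)_8 → 1938
1938 = (3,6,2,2)_8 → 1409
1409 = (2,6,0,1)_8 → 1313
1313 = (2,4,4,1)_8 → 529
529 = (1,0,2,1)_8 → 18
18 = (2,2)_8 → 32
32 = (4,0)_8 → 256
256 = (4,0,0)_8 → 256  — 256 already appeared earlier.

256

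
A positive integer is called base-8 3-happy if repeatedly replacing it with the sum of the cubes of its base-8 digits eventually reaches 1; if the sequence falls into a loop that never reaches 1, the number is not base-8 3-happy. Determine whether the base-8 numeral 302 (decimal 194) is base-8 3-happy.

194 = (3,0,2)_8 → 3³ + 0³ + 2³ = 27 + 0 + 8 = 35
35 = (4,3)_8 → 4³ + 3³ = 64 + 27 = 91
91 = (1,3,3)_8 → 1³ + 3³ + 3³ = 1 + 27 + 27 = 55
55 = (6,7)_8 → 6³ + 7³ = 216 + 343 = 559
559 = (1,0,5,7)_8 → 1³ + 0³ + 5³ + 7³ = 1 + 0 + 125 + 343 = 469
469 = (7,2,5)_8 → 7³ + 2³ + 5³ = 343 + 8 + 125 = 476
476 = (7,3,4)_8 → 7³ + 3³ + 4³ = 343 + 27 + 64 = 434
434 = (6,6,2)_8 → 6³ + 6³ + 2³ = 216 + 216 + 8 = 440
440 = (6,7,0)_8 → 6³ + 7³ + 0³ = 216 + 343 + 0 = 559  — 559 already seen; the sequence cycles without reaching 1.

not base-8 3-happy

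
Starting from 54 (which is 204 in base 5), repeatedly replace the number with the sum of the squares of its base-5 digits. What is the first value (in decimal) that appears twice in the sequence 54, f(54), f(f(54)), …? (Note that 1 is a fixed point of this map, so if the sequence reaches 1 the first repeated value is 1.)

54 = (2,0,4)_5 → 2² + 0² + 4² = 20
20 = (4,0)_5 → 4² + 0² = 16
16 = (3,1)_5 → 3² + 1² = 10
10 = (2,0)_5 → 2² + 0² = 4
4 = (4)_5 → 4² = 16  — 16 already appeared earlier.

16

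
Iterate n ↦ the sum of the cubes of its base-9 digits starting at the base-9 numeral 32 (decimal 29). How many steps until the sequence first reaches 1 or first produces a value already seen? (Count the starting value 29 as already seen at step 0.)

6

29 = (3,2)_9 → 35
35 = (3,8)_9 → 539
539 = (6,5,8)_9 → 853
853 = (1,1,4,7)_9 → 409
409 = (5,0,4)_9 → 189
189 = (2,3,0)_9 → 35  — 35 repeats.
That took 6 steps.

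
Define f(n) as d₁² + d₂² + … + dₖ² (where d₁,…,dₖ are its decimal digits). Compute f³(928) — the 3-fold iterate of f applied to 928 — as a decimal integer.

145

928 → 9² + 2² + 8² = 81 + 4 + 64 = 149
149 → 1² + 4² + 9² = 1 + 16 + 81 = 98
98 → 9² + 8² = 81 + 64 = 145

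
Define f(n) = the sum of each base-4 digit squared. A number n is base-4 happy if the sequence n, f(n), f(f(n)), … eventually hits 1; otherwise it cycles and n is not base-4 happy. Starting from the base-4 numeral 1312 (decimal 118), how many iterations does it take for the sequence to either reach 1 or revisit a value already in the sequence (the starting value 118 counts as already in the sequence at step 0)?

118 = (1,3,1,2)_4 → 1² + 3² + 1² + 2² = 1 + 9 + 1 + 4 = 15
15 = (3,3)_4 → 3² + 3² = 9 + 9 = 18
18 = (1,0,2)_4 → 1² + 0² + 2² = 1 + 0 + 4 = 5
5 = (1,1)_4 → 1² + 1² = 1 + 1 = 2
2 = (2)_4 → 2² = 4
4 = (1,0)_4 → 1² + 0² = 1 + 0 = 1  — reached 1.
That took 6 steps.

6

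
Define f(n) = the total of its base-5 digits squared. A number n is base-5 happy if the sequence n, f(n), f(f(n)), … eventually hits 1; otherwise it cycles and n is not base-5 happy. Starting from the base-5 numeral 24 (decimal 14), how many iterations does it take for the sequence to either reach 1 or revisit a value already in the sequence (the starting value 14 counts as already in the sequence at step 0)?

5

14 = (2,4)_5 → 2² + 4² = 4 + 16 = 20
20 = (4,0)_5 → 4² + 0² = 16 + 0 = 16
16 = (3,1)_5 → 3² + 1² = 9 + 1 = 10
10 = (2,0)_5 → 2² + 0² = 4 + 0 = 4
4 = (4)_5 → 4² = 16  — 16 repeats.
That took 5 steps.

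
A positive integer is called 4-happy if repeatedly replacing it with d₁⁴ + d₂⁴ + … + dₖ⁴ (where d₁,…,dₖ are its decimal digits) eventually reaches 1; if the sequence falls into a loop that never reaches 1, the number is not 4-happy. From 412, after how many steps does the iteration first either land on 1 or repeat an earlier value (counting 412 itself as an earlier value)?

412 → 4⁴ + 1⁴ + 2⁴ = 273
273 → 2⁴ + 7⁴ + 3⁴ = 2498
2498 → 2⁴ + 4⁴ + 9⁴ + 8⁴ = 10929
10929 → 1⁴ + 0⁴ + 9⁴ + 2⁴ + 9⁴ = 13139
13139 → 1⁴ + 3⁴ + 1⁴ + 3⁴ + 9⁴ = 6725
6725 → 6⁴ + 7⁴ + 2⁴ + 5⁴ = 4338
4338 → 4⁴ + 3⁴ + 3⁴ + 8⁴ = 4514
4514 → 4⁴ + 5⁴ + 1⁴ + 4⁴ = 1138
1138 → 1⁴ + 1⁴ + 3⁴ + 8⁴ = 4179
4179 → 4⁴ + 1⁴ + 7⁴ + 9⁴ = 9219
9219 → 9⁴ + 2⁴ + 1⁴ + 9⁴ = 13139  — 13139 repeats.
That took 11 steps.

11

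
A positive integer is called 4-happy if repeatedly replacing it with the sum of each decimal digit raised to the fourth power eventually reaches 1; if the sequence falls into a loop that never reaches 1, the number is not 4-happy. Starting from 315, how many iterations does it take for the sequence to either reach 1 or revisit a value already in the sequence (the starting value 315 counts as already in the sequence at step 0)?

14

315 → 3⁴ + 1⁴ + 5⁴ = 81 + 1 + 625 = 707
707 → 7⁴ + 0⁴ + 7⁴ = 2401 + 0 + 2401 = 4802
4802 → 4⁴ + 8⁴ + 0⁴ + 2⁴ = 256 + 4096 + 0 + 16 = 4368
4368 → 4⁴ + 3⁴ + 6⁴ + 8⁴ = 256 + 81 + 1296 + 4096 = 5729
5729 → 5⁴ + 7⁴ + 2⁴ + 9⁴ = 625 + 2401 + 16 + 6561 = 9603
9603 → 9⁴ + 6⁴ + 0⁴ + 3⁴ = 6561 + 1296 + 0 + 81 = 7938
7938 → 7⁴ + 9⁴ + 3⁴ + 8⁴ = 2401 + 6561 + 81 + 4096 = 13139
13139 → 1⁴ + 3⁴ + 1⁴ + 3⁴ + 9⁴ = 1 + 81 + 1 + 81 + 6561 = 6725
6725 → 6⁴ + 7⁴ + 2⁴ + 5⁴ = 1296 + 2401 + 16 + 625 = 4338
4338 → 4⁴ + 3⁴ + 3⁴ + 8⁴ = 256 + 81 + 81 + 4096 = 4514
4514 → 4⁴ + 5⁴ + 1⁴ + 4⁴ = 256 + 625 + 1 + 256 = 1138
1138 → 1⁴ + 1⁴ + 3⁴ + 8⁴ = 1 + 1 + 81 + 4096 = 4179
4179 → 4⁴ + 1⁴ + 7⁴ + 9⁴ = 256 + 1 + 2401 + 6561 = 9219
9219 → 9⁴ + 2⁴ + 1⁴ + 9⁴ = 6561 + 16 + 1 + 6561 = 13139  — 13139 repeats.
That took 14 steps.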